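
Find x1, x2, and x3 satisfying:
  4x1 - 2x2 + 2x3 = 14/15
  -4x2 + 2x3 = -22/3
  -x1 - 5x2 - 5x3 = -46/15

Row-reduce the augmented matrix:
R1 ← R1 / (4).
R3 ← R3 + 1·R1.
R2 ← R2 / (-4).
R1 ← R1 + 1/2·R2.
R3 ← R3 + 11/2·R2.
R3 ← R3 / (-29/4).
R1 ← R1 − 1/4·R3.
R2 ← R2 + 1/2·R3.
Reading off the reduced rows gives x1 = 7/5, x2 = 4/3, x3 = -1.

x1 = 7/5, x2 = 4/3, x3 = -1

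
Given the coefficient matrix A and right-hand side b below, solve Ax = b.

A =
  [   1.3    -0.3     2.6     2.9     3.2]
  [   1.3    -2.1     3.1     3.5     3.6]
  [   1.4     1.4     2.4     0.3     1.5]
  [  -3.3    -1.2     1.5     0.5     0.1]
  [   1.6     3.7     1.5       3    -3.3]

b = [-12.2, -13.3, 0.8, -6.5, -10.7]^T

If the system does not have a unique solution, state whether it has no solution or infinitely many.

Row-reduce the augmented matrix:
R1 ← R1 / (13/10).
R2 ← R2 − 13/10·R1.
R3 ← R3 − 7/5·R1.
R4 ← R4 + 33/10·R1.
R5 ← R5 − 8/5·R1.
R2 ← R2 / (-9/5).
R1 ← R1 + 3/13·R2.
R3 ← R3 − 112/65·R2.
R4 ← R4 + 51/26·R2.
R5 ← R5 − 529/130·R2.
R3 ← R3 / (46/585).
R1 ← R1 − 151/78·R3.
R2 ← R2 + 5/18·R3.
R4 ← R4 − 5893/780·R3.
R5 ← R5 + 1333/2340·R3.
R4 ← R4 / (410813/1840).
R1 ← R1 − 10583/184·R4.
R2 ← R2 + 1523/184·R4.
R3 ← R3 + 2631/92·R4.
R5 ← R5 + 28527/1840·R4.
R5 ← R5 / (-13738833/2054065).
R1 ← R1 − 81210/410813·R5.
R2 ← R2 − 46191/410813·R5.
R3 ← R3 − 146104/410813·R5.
R4 ← R4 − 290695/410813·R5.
Reading off the reduced rows gives x_1 = 2, x_2 = -1, x_3 = 1, x_4 = -5, x_5 = -1.

x_1 = 2, x_2 = -1, x_3 = 1, x_4 = -5, x_5 = -1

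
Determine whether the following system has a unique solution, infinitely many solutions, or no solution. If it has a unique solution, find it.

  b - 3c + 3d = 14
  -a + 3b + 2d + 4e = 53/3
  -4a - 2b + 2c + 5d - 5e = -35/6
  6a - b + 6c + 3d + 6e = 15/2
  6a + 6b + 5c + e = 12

a = 1/2, b = 5/2, c = -3/2, d = 7/3, e = 3/2

Row-reduce the augmented matrix:
Swap R1 and R2.
R1 ← R1 / (-1).
R3 ← R3 + 4·R1.
R4 ← R4 − 6·R1.
R5 ← R5 − 6·R1.
R1 ← R1 + 3·R2.
R3 ← R3 + 14·R2.
R4 ← R4 − 17·R2.
R5 ← R5 − 24·R2.
R3 ← R3 / (-40).
R1 ← R1 + 9·R3.
R2 ← R2 + 3·R3.
R4 ← R4 − 57·R3.
R5 ← R5 − 77·R3.
R4 ← R4 / (783/40).
R1 ← R1 + 71/40·R4.
R2 ← R2 − 3/40·R4.
R3 ← R3 + 39/40·R4.
R5 ← R5 − 603/40·R4.
R5 ← R5 / (-449/29).
R1 ← R1 − 191/261·R5.
R2 ← R2 − 137/87·R5.
R3 ← R3 − 46/87·R5.
R4 ← R4 − 1/261·R5.
Reading off the reduced rows gives a = 1/2, b = 5/2, c = -3/2, d = 7/3, e = 3/2.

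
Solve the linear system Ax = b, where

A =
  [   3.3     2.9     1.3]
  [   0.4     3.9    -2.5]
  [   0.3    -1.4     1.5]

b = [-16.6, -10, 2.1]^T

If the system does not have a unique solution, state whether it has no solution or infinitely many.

x_1 = -2, x_2 = -3, x_3 = -1

Row-reduce the augmented matrix:
R1 ← R1 / (33/10).
R2 ← R2 − 2/5·R1.
R3 ← R3 − 3/10·R1.
R2 ← R2 / (1171/330).
R1 ← R1 − 29/33·R2.
R3 ← R3 + 183/110·R2.
R3 ← R3 / (1591/11710).
R1 ← R1 − 1232/1171·R3.
R2 ← R2 + 877/1171·R3.
Reading off the reduced rows gives x_1 = -2, x_2 = -3, x_3 = -1.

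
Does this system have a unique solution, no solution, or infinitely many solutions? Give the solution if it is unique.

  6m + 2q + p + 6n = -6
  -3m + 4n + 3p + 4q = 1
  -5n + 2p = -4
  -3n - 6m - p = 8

m = -1, n = 0, p = -2, q = 1

Row-reduce the augmented matrix:
R1 ← R1 / (6).
R2 ← R2 + 3·R1.
R4 ← R4 + 6·R1.
R2 ← R2 / (7).
R1 ← R1 − 1·R2.
R3 ← R3 + 5·R2.
R4 ← R4 − 3·R2.
R3 ← R3 / (9/2).
R1 ← R1 + 1/3·R3.
R2 ← R2 − 1/2·R3.
R4 ← R4 + 3/2·R3.
R4 ← R4 / (22/21).
R1 ← R1 + 22/189·R4.
R2 ← R2 − 20/63·R4.
R3 ← R3 − 50/63·R4.
Reading off the reduced rows gives m = -1, n = 0, p = -2, q = 1.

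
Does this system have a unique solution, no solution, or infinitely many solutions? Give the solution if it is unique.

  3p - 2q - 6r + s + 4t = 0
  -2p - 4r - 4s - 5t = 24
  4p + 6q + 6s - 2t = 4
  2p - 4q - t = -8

Row-reduce:
R1 ← R1 / (3).
R2 ← R2 + 2·R1.
R3 ← R3 − 4·R1.
R4 ← R4 − 2·R1.
R2 ← R2 / (-4/3).
R1 ← R1 + 2/3·R2.
R3 ← R3 − 26/3·R2.
R4 ← R4 + 8/3·R2.
R3 ← R3 / (-44).
R1 ← R1 − 2·R3.
R2 ← R2 − 6·R3.
R4 ← R4 − 20·R3.
R4 ← R4 / (-19/11).
R1 ← R1 − 27/22·R4.
R2 ← R2 − 2/11·R4.
R3 ← R3 − 17/44·R4.
Rank is 4 with 5 unknowns, leaving t free.

infinitely many solutions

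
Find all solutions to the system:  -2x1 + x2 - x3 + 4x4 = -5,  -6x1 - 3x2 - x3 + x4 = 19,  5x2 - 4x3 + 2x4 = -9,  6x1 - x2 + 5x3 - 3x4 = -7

x1 = -6, x2 = 3, x3 = 4, x4 = -4

Row-reduce the augmented matrix:
R1 ← R1 / (-2).
R2 ← R2 + 6·R1.
R4 ← R4 − 6·R1.
R2 ← R2 / (-6).
R1 ← R1 + 1/2·R2.
R3 ← R3 − 5·R2.
R4 ← R4 − 2·R2.
R3 ← R3 / (-7/3).
R1 ← R1 − 1/3·R3.
R2 ← R2 + 1/3·R3.
R4 ← R4 − 8/3·R3.
R4 ← R4 / (-20/7).
R1 ← R1 + 59/28·R4.
R2 ← R2 − 20/7·R4.
R3 ← R3 − 43/14·R4.
Reading off the reduced rows gives x1 = -6, x2 = 3, x3 = 4, x4 = -4.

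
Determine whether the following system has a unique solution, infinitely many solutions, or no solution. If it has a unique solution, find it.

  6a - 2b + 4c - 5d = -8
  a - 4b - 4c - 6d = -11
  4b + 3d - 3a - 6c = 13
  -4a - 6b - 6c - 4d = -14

a = 5, b = -2, c = -3, d = 6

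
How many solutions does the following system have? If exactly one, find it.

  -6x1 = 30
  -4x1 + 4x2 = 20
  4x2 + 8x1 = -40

Row-reduce the augmented matrix:
R1 ← R1 / (-6).
R2 ← R2 + 4·R1.
R3 ← R3 − 8·R1.
R2 ← R2 / (4).
R3 ← R3 − 4·R2.
R3 reduces to 0 = 0, so the extra equation is consistent.
Reading off the reduced rows gives x1 = -5, x2 = 0.

x1 = -5, x2 = 0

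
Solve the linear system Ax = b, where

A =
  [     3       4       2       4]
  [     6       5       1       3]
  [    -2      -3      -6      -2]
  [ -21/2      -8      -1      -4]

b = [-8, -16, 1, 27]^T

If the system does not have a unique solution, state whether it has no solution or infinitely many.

no solution

Row-reduce:
R1 ← R1 / (3).
R2 ← R2 − 6·R1.
R3 ← R3 + 2·R1.
R4 ← R4 + 21/2·R1.
R2 ← R2 / (-3).
R1 ← R1 − 4/3·R2.
R3 ← R3 + 1/3·R2.
R4 ← R4 − 6·R2.
R3 ← R3 / (-13/3).
R1 ← R1 + 2/3·R3.
R2 ← R2 − 1·R3.
Row 4 reduces to 0 = -1, a contradiction. The system is inconsistent.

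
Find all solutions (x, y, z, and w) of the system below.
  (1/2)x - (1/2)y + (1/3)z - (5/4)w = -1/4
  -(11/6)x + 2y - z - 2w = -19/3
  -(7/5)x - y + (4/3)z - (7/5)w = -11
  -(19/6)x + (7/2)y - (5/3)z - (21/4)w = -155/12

infinitely many solutions

Row-reduce:
R1 ← R1 / (1/2).
R2 ← R2 + 11/6·R1.
R3 ← R3 + 7/5·R1.
R4 ← R4 + 19/6·R1.
R2 ← R2 / (1/6).
R1 ← R1 + 1·R2.
R3 ← R3 + 12/5·R2.
R4 ← R4 − 1/3·R2.
R3 ← R3 / (82/15).
R1 ← R1 − 2·R3.
R2 ← R2 − 4/3·R3.
Rank is 3 with 4 unknowns, leaving w free.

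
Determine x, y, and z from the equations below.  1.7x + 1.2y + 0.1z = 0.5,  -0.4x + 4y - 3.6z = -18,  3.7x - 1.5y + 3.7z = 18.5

x = 0, y = 0, z = 5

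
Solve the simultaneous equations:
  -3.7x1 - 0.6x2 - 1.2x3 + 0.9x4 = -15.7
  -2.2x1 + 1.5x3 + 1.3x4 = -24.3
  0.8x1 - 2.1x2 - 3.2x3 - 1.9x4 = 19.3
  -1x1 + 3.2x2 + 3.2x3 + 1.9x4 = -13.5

x1 = 4, x2 = 6, x3 = -6, x4 = -5

Row-reduce the augmented matrix:
R1 ← R1 / (-37/10).
R2 ← R2 + 11/5·R1.
R3 ← R3 − 4/5·R1.
R4 ← R4 + 1·R1.
R2 ← R2 / (66/185).
R1 ← R1 − 6/37·R2.
R3 ← R3 + 165/74·R2.
R4 ← R4 − 622/185·R2.
R3 ← R3 / (83/8).
R1 ← R1 + 15/22·R3.
R2 ← R2 − 273/44·R3.
R4 ← R4 + 1907/110·R3.
R4 ← R4 / (-56597/136950).
R1 ← R1 + 355/913·R4.
R2 ← R2 − 4177/13695·R4.
R3 ← R3 − 123/415·R4.
Reading off the reduced rows gives x1 = 4, x2 = 6, x3 = -6, x4 = -5.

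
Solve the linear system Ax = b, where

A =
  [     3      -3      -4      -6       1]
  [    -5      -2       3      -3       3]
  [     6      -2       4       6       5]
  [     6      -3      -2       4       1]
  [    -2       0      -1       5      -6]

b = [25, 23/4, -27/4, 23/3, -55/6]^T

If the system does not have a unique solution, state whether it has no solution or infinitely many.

Row-reduce the augmented matrix:
R1 ← R1 / (3).
R2 ← R2 + 5·R1.
R3 ← R3 − 6·R1.
R4 ← R4 − 6·R1.
R5 ← R5 + 2·R1.
R2 ← R2 / (-7).
R1 ← R1 + 1·R2.
R3 ← R3 − 4·R2.
R4 ← R4 − 3·R2.
R5 ← R5 + 2·R2.
R3 ← R3 / (208/21).
R1 ← R1 + 17/21·R3.
R2 ← R2 − 11/21·R3.
R4 ← R4 − 31/7·R3.
R5 ← R5 + 55/21·R3.
R4 ← R4 / (593/104).
R1 ← R1 − 75/104·R4.
R2 ← R2 − 135/104·R4.
R3 ← R3 − 111/104·R4.
R5 ← R5 − 781/104·R4.
R5 ← R5 / (-1867/593).
R1 ← R1 − 192/593·R5.
R2 ← R2 + 366/593·R5.
R3 ← R3 − 1019/1186·R5.
R4 ← R4 + 319/1186·R5.
Reading off the reduced rows gives x_1 = 0, x_2 = -11/4, x_3 = -2, x_4 = -4/3, x_5 = 3/4.

x_1 = 0, x_2 = -11/4, x_3 = -2, x_4 = -4/3, x_5 = 3/4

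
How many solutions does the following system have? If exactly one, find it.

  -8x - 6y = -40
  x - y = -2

Row-reduce the augmented matrix:
R1 ← R1 / (-8).
R2 ← R2 − 1·R1.
R2 ← R2 / (-7/4).
R1 ← R1 − 3/4·R2.
Reading off the reduced rows gives x = 2, y = 4.

x = 2, y = 4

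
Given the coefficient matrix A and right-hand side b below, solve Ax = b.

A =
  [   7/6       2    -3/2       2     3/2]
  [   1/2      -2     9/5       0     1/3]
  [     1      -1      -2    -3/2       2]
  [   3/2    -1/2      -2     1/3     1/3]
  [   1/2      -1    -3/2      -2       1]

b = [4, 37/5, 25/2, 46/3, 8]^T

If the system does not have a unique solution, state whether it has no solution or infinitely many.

Row-reduce the augmented matrix:
R1 ← R1 / (7/6).
R2 ← R2 − 1/2·R1.
R3 ← R3 − 1·R1.
R4 ← R4 − 3/2·R1.
R5 ← R5 − 1/2·R1.
R2 ← R2 / (-20/7).
R1 ← R1 − 12/7·R2.
R3 ← R3 + 19/7·R2.
R4 ← R4 + 43/14·R2.
R5 ← R5 + 13/7·R2.
R3 ← R3 / (-607/200).
R1 ← R1 − 9/50·R3.
R2 ← R2 + 171/200·R3.
R4 ← R4 + 1079/400·R3.
R5 ← R5 + 489/200·R3.
R4 ← R4 / (5947/7284).
R1 ← R1 − 642/607·R4.
R2 ← R2 − 1185/1214·R4.
R3 ← R3 − 480/607·R4.
R5 ← R5 + 445/1214·R4.
R5 ← R5 / (-43645/35682).
R1 ← R1 − 23528/5947·R5.
R2 ← R2 − 42910/17841·R5.
R3 ← R3 − 31375/17841·R5.
R4 ← R4 + 15724/5947·R5.
Reading off the reduced rows gives x_1 = 6, x_2 = -4, x_3 = -2, x_4 = 1, x_5 = 0.

x_1 = 6, x_2 = -4, x_3 = -2, x_4 = 1, x_5 = 0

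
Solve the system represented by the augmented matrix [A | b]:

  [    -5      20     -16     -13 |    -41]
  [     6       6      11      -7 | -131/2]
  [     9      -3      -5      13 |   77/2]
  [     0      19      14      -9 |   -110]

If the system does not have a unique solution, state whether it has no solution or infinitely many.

Row-reduce the augmented matrix:
R1 ← R1 / (-5).
R2 ← R2 − 6·R1.
R3 ← R3 − 9·R1.
R2 ← R2 / (30).
R1 ← R1 + 4·R2.
R3 ← R3 − 33·R2.
R4 ← R4 − 19·R2.
R3 ← R3 / (-1239/50).
R1 ← R1 − 158/75·R3.
R2 ← R2 + 41/150·R3.
R4 ← R4 − 2879/150·R3.
R4 ← R4 / (6820/413).
R1 ← R1 − 337/413·R4.
R2 ← R2 + 377/413·R4.
R3 ← R3 + 241/413·R4.
Reading off the reduced rows gives x_1 = -1, x_2 = -3, x_3 = -5/2, x_4 = 2.

x_1 = -1, x_2 = -3, x_3 = -5/2, x_4 = 2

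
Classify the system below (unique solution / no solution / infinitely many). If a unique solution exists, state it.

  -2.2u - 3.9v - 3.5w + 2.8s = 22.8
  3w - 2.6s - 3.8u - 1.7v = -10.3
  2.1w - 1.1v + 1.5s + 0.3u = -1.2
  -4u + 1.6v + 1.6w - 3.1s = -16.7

Row-reduce the augmented matrix:
R1 ← R1 / (-11/5).
R2 ← R2 + 19/5·R1.
R3 ← R3 − 3/10·R1.
R4 ← R4 + 4·R1.
R2 ← R2 / (277/55).
R1 ← R1 − 39/22·R2.
R3 ← R3 + 359/220·R2.
R4 ← R4 − 478/55·R2.
R3 ← R3 / (50453/11080).
R1 ← R1 + 1765/1108·R3.
R2 ← R2 − 995/554·R3.
R4 ← R4 + 10589/1385·R3.
R4 ← R4 / (1894829/504530).
R1 ← R1 − 58535/50453·R4.
R2 ← R2 + 63996/50453·R4.
R3 ← R3 + 5846/50453·R4.
Reading off the reduced rows gives u = 1, v = -3, w = -3, s = 1.

u = 1, v = -3, w = -3, s = 1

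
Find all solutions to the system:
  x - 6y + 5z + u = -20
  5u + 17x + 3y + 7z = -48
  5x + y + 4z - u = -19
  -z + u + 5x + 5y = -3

Row-reduce:
R2 ← R2 − 17·R1.
R3 ← R3 − 5·R1.
R4 ← R4 − 5·R1.
R2 ← R2 / (105).
R1 ← R1 + 6·R2.
R3 ← R3 − 31·R2.
R4 ← R4 − 35·R2.
R3 ← R3 / (71/35).
R1 ← R1 − 19/35·R3.
R2 ← R2 + 26/35·R3.
Row 4 reduces to 0 = -1/3, a contradiction. The system is inconsistent.

no solution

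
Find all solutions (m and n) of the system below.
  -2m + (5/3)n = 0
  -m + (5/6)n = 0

infinitely many solutions

Row-reduce:
R1 ← R1 / (-2).
R2 ← R2 + 1·R1.
Rank is 1 with 2 unknowns, leaving n free.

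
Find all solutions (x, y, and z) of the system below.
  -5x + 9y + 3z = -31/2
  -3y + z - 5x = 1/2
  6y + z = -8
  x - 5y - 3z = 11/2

x = 1, y = -3/2, z = 1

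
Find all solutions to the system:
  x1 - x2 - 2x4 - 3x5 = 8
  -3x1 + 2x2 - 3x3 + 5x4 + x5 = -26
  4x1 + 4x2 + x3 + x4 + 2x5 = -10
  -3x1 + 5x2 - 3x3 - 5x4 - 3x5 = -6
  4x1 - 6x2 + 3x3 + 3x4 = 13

no solution

Row-reduce:
R2 ← R2 + 3·R1.
R3 ← R3 − 4·R1.
R4 ← R4 + 3·R1.
R5 ← R5 − 4·R1.
R2 ← R2 / (-1).
R1 ← R1 + 1·R2.
R3 ← R3 − 8·R2.
R4 ← R4 − 2·R2.
R5 ← R5 + 2·R2.
R3 ← R3 / (-23).
R1 ← R1 − 3·R3.
R2 ← R2 − 3·R3.
R4 ← R4 + 9·R3.
R5 ← R5 − 9·R3.
R4 ← R4 / (-308/23).
R1 ← R1 + 20/23·R4.
R2 ← R2 − 26/23·R4.
R3 ← R3 + 1/23·R4.
R5 ← R5 − 308/23·R4.
Row 5 reduces to 0 = -1, a contradiction. The system is inconsistent.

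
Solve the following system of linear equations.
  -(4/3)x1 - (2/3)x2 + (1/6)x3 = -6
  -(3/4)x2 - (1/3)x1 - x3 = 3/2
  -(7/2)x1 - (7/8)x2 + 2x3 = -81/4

infinitely many solutions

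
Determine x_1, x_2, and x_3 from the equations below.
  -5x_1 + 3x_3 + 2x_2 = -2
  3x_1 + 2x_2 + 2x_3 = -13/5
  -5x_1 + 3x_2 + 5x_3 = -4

x_1 = -1/5, x_2 = 0, x_3 = -1

Row-reduce the augmented matrix:
R1 ← R1 / (-5).
R2 ← R2 − 3·R1.
R3 ← R3 + 5·R1.
R2 ← R2 / (16/5).
R1 ← R1 + 2/5·R2.
R3 ← R3 − 1·R2.
R3 ← R3 / (13/16).
R1 ← R1 + 1/8·R3.
R2 ← R2 − 19/16·R3.
Reading off the reduced rows gives x_1 = -1/5, x_2 = 0, x_3 = -1.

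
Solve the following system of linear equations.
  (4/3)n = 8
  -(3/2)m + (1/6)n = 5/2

Row-reduce the augmented matrix:
Swap R1 and R2.
R1 ← R1 / (-3/2).
R2 ← R2 / (4/3).
R1 ← R1 + 1/9·R2.
Reading off the reduced rows gives m = -1, n = 6.

m = -1, n = 6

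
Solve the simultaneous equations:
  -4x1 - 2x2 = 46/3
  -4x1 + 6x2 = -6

x1 = -5/2, x2 = -8/3

Row-reduce the augmented matrix:
R1 ← R1 / (-4).
R2 ← R2 + 4·R1.
R2 ← R2 / (8).
R1 ← R1 − 1/2·R2.
Reading off the reduced rows gives x1 = -5/2, x2 = -8/3.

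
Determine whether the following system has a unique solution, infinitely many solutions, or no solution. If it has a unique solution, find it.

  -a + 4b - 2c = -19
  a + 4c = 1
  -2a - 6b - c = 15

a = 5, b = -4, c = -1

Row-reduce the augmented matrix:
R1 ← R1 / (-1).
R2 ← R2 − 1·R1.
R3 ← R3 + 2·R1.
R2 ← R2 / (4).
R1 ← R1 + 4·R2.
R3 ← R3 + 14·R2.
R3 ← R3 / (10).
R1 ← R1 − 4·R3.
R2 ← R2 − 1/2·R3.
Reading off the reduced rows gives a = 5, b = -4, c = -1.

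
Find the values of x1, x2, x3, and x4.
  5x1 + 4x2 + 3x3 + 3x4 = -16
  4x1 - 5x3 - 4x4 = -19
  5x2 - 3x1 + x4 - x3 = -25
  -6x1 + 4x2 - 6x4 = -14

x1 = -1, x2 = -5, x3 = 3, x4 = 0

Row-reduce the augmented matrix:
R1 ← R1 / (5).
R2 ← R2 − 4·R1.
R3 ← R3 + 3·R1.
R4 ← R4 + 6·R1.
R2 ← R2 / (-16/5).
R1 ← R1 − 4/5·R2.
R3 ← R3 − 37/5·R2.
R4 ← R4 − 44/5·R2.
R3 ← R3 / (-261/16).
R1 ← R1 + 5/4·R3.
R2 ← R2 − 37/16·R3.
R4 ← R4 + 67/4·R3.
R4 ← R4 / (-668/87).
R1 ← R1 + 7/87·R4.
R2 ← R2 − 26/87·R4.
R3 ← R3 − 64/87·R4.
Reading off the reduced rows gives x1 = -1, x2 = -5, x3 = 3, x4 = 0.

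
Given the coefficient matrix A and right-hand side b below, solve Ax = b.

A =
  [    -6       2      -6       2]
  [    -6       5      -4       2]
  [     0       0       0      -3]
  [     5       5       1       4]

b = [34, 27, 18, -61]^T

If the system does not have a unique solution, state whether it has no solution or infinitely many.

Row-reduce the augmented matrix:
R1 ← R1 / (-6).
R2 ← R2 + 6·R1.
R4 ← R4 − 5·R1.
R2 ← R2 / (3).
R1 ← R1 + 1/3·R2.
R4 ← R4 − 20/3·R2.
Swap R3 and R4.
R3 ← R3 / (-76/9).
R1 ← R1 − 11/9·R3.
R2 ← R2 − 2/3·R3.
R4 ← R4 / (-3).
R1 ← R1 − 37/76·R4.
R2 ← R2 − 17/38·R4.
R3 ← R3 + 51/76·R4.
Reading off the reduced rows gives x_1 = -6, x_2 = -1, x_3 = -2, x_4 = -6.

x_1 = -6, x_2 = -1, x_3 = -2, x_4 = -6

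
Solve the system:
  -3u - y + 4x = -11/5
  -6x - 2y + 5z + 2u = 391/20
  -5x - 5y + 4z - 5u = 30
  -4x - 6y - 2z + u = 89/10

x = -2, y = -1, z = 7/4, u = -8/5

Row-reduce the augmented matrix:
R1 ← R1 / (4).
R2 ← R2 + 6·R1.
R3 ← R3 + 5·R1.
R4 ← R4 + 4·R1.
R2 ← R2 / (-7/2).
R1 ← R1 + 1/4·R2.
R3 ← R3 + 25/4·R2.
R4 ← R4 + 7·R2.
R3 ← R3 / (-69/14).
R1 ← R1 + 5/14·R3.
R2 ← R2 + 10/7·R3.
R4 ← R4 + 12·R3.
R4 ← R4 / (309/23).
R1 ← R1 + 6/23·R4.
R2 ← R2 − 45/23·R4.
R3 ← R3 − 20/23·R4.
Reading off the reduced rows gives x = -2, y = -1, z = 7/4, u = -8/5.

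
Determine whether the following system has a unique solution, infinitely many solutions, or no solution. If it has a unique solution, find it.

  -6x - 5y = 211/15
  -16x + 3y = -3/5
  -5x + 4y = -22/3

x = -2/5, y = -7/3

Row-reduce the augmented matrix:
R1 ← R1 / (-6).
R2 ← R2 + 16·R1.
R3 ← R3 + 5·R1.
R2 ← R2 / (49/3).
R1 ← R1 − 5/6·R2.
R3 ← R3 − 49/6·R2.
R3 reduces to 0 = 0, so the extra equation is consistent.
Reading off the reduced rows gives x = -2/5, y = -7/3.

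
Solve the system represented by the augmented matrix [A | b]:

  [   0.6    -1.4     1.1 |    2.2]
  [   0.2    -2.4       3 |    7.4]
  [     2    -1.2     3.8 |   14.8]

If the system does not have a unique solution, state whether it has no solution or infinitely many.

Row-reduce the augmented matrix:
R1 ← R1 / (3/5).
R2 ← R2 − 1/5·R1.
R3 ← R3 − 2·R1.
R2 ← R2 / (-29/15).
R1 ← R1 + 7/3·R2.
R3 ← R3 − 52/15·R2.
R3 ← R3 / (704/145).
R1 ← R1 + 39/29·R3.
R2 ← R2 + 79/58·R3.
Reading off the reduced rows gives x_1 = 1, x_2 = 2, x_3 = 4.

x_1 = 1, x_2 = 2, x_3 = 4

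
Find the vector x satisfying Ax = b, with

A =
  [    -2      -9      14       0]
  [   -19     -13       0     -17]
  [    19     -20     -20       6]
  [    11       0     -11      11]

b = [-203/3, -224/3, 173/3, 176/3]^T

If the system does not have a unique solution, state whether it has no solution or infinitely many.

Row-reduce the augmented matrix:
R1 ← R1 / (-2).
R2 ← R2 + 19·R1.
R3 ← R3 − 19·R1.
R4 ← R4 − 11·R1.
R2 ← R2 / (145/2).
R1 ← R1 − 9/2·R2.
R3 ← R3 + 211/2·R2.
R4 ← R4 + 99/2·R2.
R3 ← R3 / (-11678/145).
R1 ← R1 − 182/145·R3.
R2 ← R2 + 266/145·R3.
R4 ← R4 + 3597/145·R3.
R4 ← R4 / (60313/11678).
R1 ← R1 − 4456/5839·R4.
R2 ← R2 − 1123/5839·R4.
R3 ← R3 − 2717/11678·R4.
Reading off the reduced rows gives x_1 = 7/3, x_2 = 7/3, x_3 = -3, x_4 = 0.

x_1 = 7/3, x_2 = 7/3, x_3 = -3, x_4 = 0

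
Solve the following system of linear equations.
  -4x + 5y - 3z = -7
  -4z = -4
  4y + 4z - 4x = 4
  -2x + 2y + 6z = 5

Row-reduce:
R1 ← R1 / (-4).
R3 ← R3 + 4·R1.
R4 ← R4 + 2·R1.
Swap R2 and R3.
R2 ← R2 / (-1).
R1 ← R1 + 5/4·R2.
R4 ← R4 + 1/2·R2.
R3 ← R3 / (-4).
R1 ← R1 + 8·R3.
R2 ← R2 + 7·R3.
R4 ← R4 − 4·R3.
Row 4 reduces to 0 = -1, a contradiction. The system is inconsistent.

no solution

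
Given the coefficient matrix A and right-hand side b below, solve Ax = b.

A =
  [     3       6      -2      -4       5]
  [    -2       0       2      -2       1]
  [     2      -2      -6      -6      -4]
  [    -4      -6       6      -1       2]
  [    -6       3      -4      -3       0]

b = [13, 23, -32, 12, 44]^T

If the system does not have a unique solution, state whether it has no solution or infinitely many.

Row-reduce the augmented matrix:
R1 ← R1 / (3).
R2 ← R2 + 2·R1.
R3 ← R3 − 2·R1.
R4 ← R4 + 4·R1.
R5 ← R5 + 6·R1.
R2 ← R2 / (4).
R1 ← R1 − 2·R2.
R3 ← R3 + 6·R2.
R4 ← R4 − 2·R2.
R5 ← R5 − 15·R2.
R3 ← R3 / (-11/3).
R1 ← R1 + 1·R3.
R2 ← R2 − 1/6·R3.
R4 ← R4 − 3·R3.
R5 ← R5 + 21/2·R3.
R4 ← R4 / (-137/11).
R1 ← R1 − 42/11·R4.
R2 ← R2 + 18/11·R4.
R3 ← R3 − 31/11·R4.
R5 ← R5 − 397/11·R4.
R5 ← R5 / (3561/274).
R1 ← R1 − 207/137·R5.
R2 ← R2 − 77/274·R5.
R3 ← R3 − 423/274·R5.
R4 ← R4 + 64/137·R5.
Reading off the reduced rows gives x_1 = -6, x_2 = 6, x_3 = 4, x_4 = -2, x_5 = -1.

x_1 = -6, x_2 = 6, x_3 = 4, x_4 = -2, x_5 = -1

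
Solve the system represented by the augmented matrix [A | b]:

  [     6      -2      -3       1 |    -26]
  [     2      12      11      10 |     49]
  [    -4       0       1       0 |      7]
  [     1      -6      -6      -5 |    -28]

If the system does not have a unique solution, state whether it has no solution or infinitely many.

Row-reduce:
R1 ← R1 / (6).
R2 ← R2 − 2·R1.
R3 ← R3 + 4·R1.
R4 ← R4 − 1·R1.
R2 ← R2 / (38/3).
R1 ← R1 + 1/3·R2.
R3 ← R3 + 4/3·R2.
R4 ← R4 + 17/3·R2.
R3 ← R3 / (5/19).
R1 ← R1 + 7/38·R3.
R2 ← R2 − 18/19·R3.
R4 ← R4 + 5/38·R3.
Rank is 3 with 4 unknowns, leaving x_4 free.

infinitely many solutions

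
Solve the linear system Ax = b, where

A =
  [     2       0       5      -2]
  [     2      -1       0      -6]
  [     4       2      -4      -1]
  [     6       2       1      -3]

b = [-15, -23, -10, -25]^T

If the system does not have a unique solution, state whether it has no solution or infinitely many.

Row-reduce:
R1 ← R1 / (2).
R2 ← R2 − 2·R1.
R3 ← R3 − 4·R1.
R4 ← R4 − 6·R1.
R2 ← R2 / (-1).
R3 ← R3 − 2·R2.
R4 ← R4 − 2·R2.
R3 ← R3 / (-24).
R1 ← R1 − 5/2·R3.
R2 ← R2 − 5·R3.
R4 ← R4 + 24·R3.
Rank is 3 with 4 unknowns, leaving x_4 free.

infinitely many solutions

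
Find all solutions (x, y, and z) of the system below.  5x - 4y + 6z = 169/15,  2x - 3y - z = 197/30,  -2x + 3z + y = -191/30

x = 7/3, y = -1/2, z = -2/5

Row-reduce the augmented matrix:
R1 ← R1 / (5).
R2 ← R2 − 2·R1.
R3 ← R3 + 2·R1.
R2 ← R2 / (-7/5).
R1 ← R1 + 4/5·R2.
R3 ← R3 + 3/5·R2.
R3 ← R3 / (48/7).
R1 ← R1 − 22/7·R3.
R2 ← R2 − 17/7·R3.
Reading off the reduced rows gives x = 7/3, y = -1/2, z = -2/5.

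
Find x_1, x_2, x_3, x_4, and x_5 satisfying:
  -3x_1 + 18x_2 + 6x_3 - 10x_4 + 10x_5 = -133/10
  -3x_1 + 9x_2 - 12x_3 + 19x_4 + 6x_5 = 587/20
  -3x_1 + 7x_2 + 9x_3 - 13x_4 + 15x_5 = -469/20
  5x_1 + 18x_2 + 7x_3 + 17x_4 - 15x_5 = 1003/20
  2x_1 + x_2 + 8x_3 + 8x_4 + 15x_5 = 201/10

x_1 = 2, x_2 = 1/2, x_3 = 1/5, x_4 = 7/4, x_5 = 0

Row-reduce the augmented matrix:
R1 ← R1 / (-3).
R2 ← R2 + 3·R1.
R3 ← R3 + 3·R1.
R4 ← R4 − 5·R1.
R5 ← R5 − 2·R1.
R2 ← R2 / (-9).
R1 ← R1 + 6·R2.
R3 ← R3 + 11·R2.
R4 ← R4 − 48·R2.
R5 ← R5 − 13·R2.
R3 ← R3 / (25).
R1 ← R1 − 10·R3.
R2 ← R2 − 2·R3.
R4 ← R4 + 79·R3.
R5 ← R5 + 14·R3.
R4 ← R4 / (7541/225).
R1 ← R1 + 28/45·R4.
R2 ← R2 + 11/75·R4.
R3 ← R3 + 346/225·R4.
R5 ← R5 − 1627/75·R4.
R5 ← R5 / (315137/22623).
R1 ← R1 + 99704/22623·R5.
R2 ← R2 + 2232/7541·R5.
R3 ← R3 − 20971/22623·R5.
R4 ← R4 − 2606/7541·R5.
Reading off the reduced rows gives x_1 = 2, x_2 = 1/2, x_3 = 1/5, x_4 = 7/4, x_5 = 0.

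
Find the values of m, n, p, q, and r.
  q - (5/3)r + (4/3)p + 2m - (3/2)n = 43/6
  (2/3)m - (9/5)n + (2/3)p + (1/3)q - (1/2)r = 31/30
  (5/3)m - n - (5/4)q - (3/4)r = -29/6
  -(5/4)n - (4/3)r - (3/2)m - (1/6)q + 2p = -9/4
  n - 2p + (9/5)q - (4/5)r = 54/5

Row-reduce the augmented matrix:
R1 ← R1 / (2).
R2 ← R2 − 2/3·R1.
R3 ← R3 − 5/3·R1.
R4 ← R4 + 3/2·R1.
R2 ← R2 / (-13/10).
R1 ← R1 + 3/4·R2.
R3 ← R3 − 1/4·R2.
R4 ← R4 + 19/8·R2.
R5 ← R5 − 1·R2.
R3 ← R3 / (-125/117).
R1 ← R1 − 7/13·R3.
R2 ← R2 + 20/117·R3.
R4 ← R4 − 607/234·R3.
R5 ← R5 + 214/117·R3.
R4 ← R4 / (-179/40).
R1 ← R1 + 11/20·R4.
R2 ← R2 − 1/3·R4.
R3 ← R3 − 39/20·R4.
R5 ← R5 − 161/30·R4.
R5 ← R5 / (-1287877/402750).
R1 ← R1 + 1079/2685·R5.
R2 ← R2 + 1846/8055·R5.
R3 ← R3 + 19523/17900·R5.
R4 ← R4 − 3323/13425·R5.
Reading off the reduced rows gives m = 1, n = 1, p = 0, q = 5, r = -1.

m = 1, n = 1, p = 0, q = 5, r = -1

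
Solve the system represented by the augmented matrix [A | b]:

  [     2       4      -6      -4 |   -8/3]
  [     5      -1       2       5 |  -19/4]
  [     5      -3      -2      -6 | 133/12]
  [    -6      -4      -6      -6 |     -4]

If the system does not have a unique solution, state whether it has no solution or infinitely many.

x_1 = 1/2, x_2 = 1/4, x_3 = 7/3, x_4 = -7/3

Row-reduce the augmented matrix:
R1 ← R1 / (2).
R2 ← R2 − 5·R1.
R3 ← R3 − 5·R1.
R4 ← R4 + 6·R1.
R2 ← R2 / (-11).
R1 ← R1 − 2·R2.
R3 ← R3 + 13·R2.
R4 ← R4 − 8·R2.
R3 ← R3 / (-78/11).
R1 ← R1 − 1/11·R3.
R2 ← R2 + 17/11·R3.
R4 ← R4 + 128/11·R3.
R4 ← R4 / (602/39).
R1 ← R1 − 43/78·R4.
R2 ← R2 − 127/78·R4.
R3 ← R3 − 151/78·R4.
Reading off the reduced rows gives x_1 = 1/2, x_2 = 1/4, x_3 = 7/3, x_4 = -7/3.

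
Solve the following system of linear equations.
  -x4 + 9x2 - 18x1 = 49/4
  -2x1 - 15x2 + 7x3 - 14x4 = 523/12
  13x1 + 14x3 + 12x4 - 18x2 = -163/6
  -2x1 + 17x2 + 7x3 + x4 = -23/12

Row-reduce the augmented matrix:
R1 ← R1 / (-18).
R2 ← R2 + 2·R1.
R3 ← R3 − 13·R1.
R4 ← R4 + 2·R1.
R2 ← R2 / (-16).
R1 ← R1 + 1/2·R2.
R3 ← R3 + 23/2·R2.
R4 ← R4 − 16·R2.
R3 ← R3 / (287/32).
R1 ← R1 + 7/32·R3.
R2 ← R2 + 7/16·R3.
R4 ← R4 − 14·R3.
R4 ← R4 / (-16961/369).
R1 ← R1 − 124/123·R4.
R2 ← R2 − 703/369·R4.
R3 ← R3 − 2041/861·R4.
Reading off the reduced rows gives x1 = -2/3, x2 = -1/4, x3 = 1/2, x4 = -5/2.

x1 = -2/3, x2 = -1/4, x3 = 1/2, x4 = -5/2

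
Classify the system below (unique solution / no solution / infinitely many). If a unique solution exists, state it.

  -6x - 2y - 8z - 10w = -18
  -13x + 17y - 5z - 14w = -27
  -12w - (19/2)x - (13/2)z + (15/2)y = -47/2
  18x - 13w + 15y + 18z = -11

no solution

Row-reduce:
R1 ← R1 / (-6).
R2 ← R2 + 13·R1.
R3 ← R3 + 19/2·R1.
R4 ← R4 − 18·R1.
R2 ← R2 / (64/3).
R1 ← R1 − 1/3·R2.
R3 ← R3 − 32/3·R2.
R4 ← R4 − 9·R2.
Swap R3 and R4.
R3 ← R3 / (-717/64).
R1 ← R1 − 73/64·R3.
R2 ← R2 − 37/64·R3.
Row 4 reduces to 0 = -1, a contradiction. The system is inconsistent.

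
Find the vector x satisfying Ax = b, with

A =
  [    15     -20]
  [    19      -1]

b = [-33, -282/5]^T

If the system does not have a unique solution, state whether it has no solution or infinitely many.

x_1 = -3, x_2 = -3/5

From equation 2: x_2 = 282/5 + 19·x_1.
Substitute into equation 1 and solve: x_1 = -3.
Then x_2 = -3/5.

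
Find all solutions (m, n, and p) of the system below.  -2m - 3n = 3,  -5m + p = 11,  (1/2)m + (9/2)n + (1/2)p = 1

Row-reduce:
R1 ← R1 / (-2).
R2 ← R2 + 5·R1.
R3 ← R3 − 1/2·R1.
R2 ← R2 / (15/2).
R1 ← R1 − 3/2·R2.
R3 ← R3 − 15/4·R2.
Rank is 2 with 3 unknowns, leaving p free.

infinitely many solutions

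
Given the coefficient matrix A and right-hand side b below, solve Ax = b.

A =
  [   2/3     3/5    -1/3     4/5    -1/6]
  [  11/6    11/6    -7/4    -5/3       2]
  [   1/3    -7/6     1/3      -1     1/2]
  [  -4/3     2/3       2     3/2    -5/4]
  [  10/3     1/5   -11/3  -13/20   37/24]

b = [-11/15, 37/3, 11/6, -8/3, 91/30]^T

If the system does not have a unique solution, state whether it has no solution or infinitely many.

no solution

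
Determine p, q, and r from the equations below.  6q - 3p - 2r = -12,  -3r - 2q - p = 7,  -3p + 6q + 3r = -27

Row-reduce the augmented matrix:
R1 ← R1 / (-3).
R2 ← R2 + 1·R1.
R3 ← R3 + 3·R1.
R2 ← R2 / (-4).
R1 ← R1 + 2·R2.
R3 ← R3 / (5).
R1 ← R1 − 11/6·R3.
R2 ← R2 − 7/12·R3.
Reading off the reduced rows gives p = 4, q = -1, r = -3.

p = 4, q = -1, r = -3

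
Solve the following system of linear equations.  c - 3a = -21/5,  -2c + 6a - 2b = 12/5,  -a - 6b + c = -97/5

a = 7/5, b = 3, c = 0

Row-reduce the augmented matrix:
R1 ← R1 / (-3).
R2 ← R2 − 6·R1.
R3 ← R3 + 1·R1.
R2 ← R2 / (-2).
R3 ← R3 + 6·R2.
R3 ← R3 / (2/3).
R1 ← R1 + 1/3·R3.
Reading off the reduced rows gives a = 7/5, b = 3, c = 0.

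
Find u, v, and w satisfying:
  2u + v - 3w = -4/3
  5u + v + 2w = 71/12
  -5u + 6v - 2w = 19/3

u = 1/3, v = 7/4, w = 5/4

Row-reduce the augmented matrix:
R1 ← R1 / (2).
R2 ← R2 − 5·R1.
R3 ← R3 + 5·R1.
R2 ← R2 / (-3/2).
R1 ← R1 − 1/2·R2.
R3 ← R3 − 17/2·R2.
R3 ← R3 / (133/3).
R1 ← R1 − 5/3·R3.
R2 ← R2 + 19/3·R3.
Reading off the reduced rows gives u = 1/3, v = 7/4, w = 5/4.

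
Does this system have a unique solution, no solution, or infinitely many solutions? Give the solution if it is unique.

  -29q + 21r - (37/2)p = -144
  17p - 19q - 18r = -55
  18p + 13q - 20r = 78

no solution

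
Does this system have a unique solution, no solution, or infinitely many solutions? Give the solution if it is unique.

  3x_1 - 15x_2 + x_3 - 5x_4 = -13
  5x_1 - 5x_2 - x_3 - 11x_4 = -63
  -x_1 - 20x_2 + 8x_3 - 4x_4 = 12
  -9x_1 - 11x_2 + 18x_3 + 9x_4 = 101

x_1 = 0, x_2 = -1, x_3 = 2, x_4 = 6

Row-reduce the augmented matrix:
R1 ← R1 / (3).
R2 ← R2 − 5·R1.
R3 ← R3 + 1·R1.
R4 ← R4 + 9·R1.
R2 ← R2 / (20).
R1 ← R1 + 5·R2.
R3 ← R3 + 25·R2.
R4 ← R4 + 56·R2.
R3 ← R3 / (5).
R1 ← R1 + 1/3·R3.
R2 ← R2 + 2/15·R3.
R4 ← R4 − 203/15·R3.
R4 ← R4 / (817/75).
R1 ← R1 + 44/15·R4.
R2 ← R2 + 28/75·R4.
R3 ← R3 + 9/5·R4.
Reading off the reduced rows gives x_1 = 0, x_2 = -1, x_3 = 2, x_4 = 6.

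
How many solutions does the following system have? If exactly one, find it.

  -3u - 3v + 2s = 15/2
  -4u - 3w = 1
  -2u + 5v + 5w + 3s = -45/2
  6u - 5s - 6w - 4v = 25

Row-reduce the augmented matrix:
R1 ← R1 / (-3).
R2 ← R2 + 4·R1.
R3 ← R3 + 2·R1.
R4 ← R4 − 6·R1.
R2 ← R2 / (4).
R1 ← R1 − 1·R2.
R3 ← R3 − 7·R2.
R4 ← R4 + 10·R2.
R3 ← R3 / (41/4).
R1 ← R1 − 3/4·R3.
R2 ← R2 + 3/4·R3.
R4 ← R4 + 27/2·R3.
R4 ← R4 / (83/123).
R1 ← R1 + 19/41·R4.
R2 ← R2 + 25/123·R4.
R3 ← R3 − 76/123·R4.
Reading off the reduced rows gives u = 2, v = -5/2, w = -3, s = 3.

u = 2, v = -5/2, w = -3, s = 3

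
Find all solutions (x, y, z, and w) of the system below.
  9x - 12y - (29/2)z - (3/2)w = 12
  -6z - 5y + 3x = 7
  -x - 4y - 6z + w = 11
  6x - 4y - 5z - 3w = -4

infinitely many solutions

Row-reduce:
R1 ← R1 / (9).
R2 ← R2 − 3·R1.
R3 ← R3 + 1·R1.
R4 ← R4 − 6·R1.
R2 ← R2 / (-1).
R1 ← R1 + 4/3·R2.
R3 ← R3 + 16/3·R2.
R4 ← R4 − 4·R2.
R3 ← R3 / (-25/18).
R1 ← R1 + 1/18·R3.
R2 ← R2 − 7/6·R3.
Rank is 3 with 4 unknowns, leaving w free.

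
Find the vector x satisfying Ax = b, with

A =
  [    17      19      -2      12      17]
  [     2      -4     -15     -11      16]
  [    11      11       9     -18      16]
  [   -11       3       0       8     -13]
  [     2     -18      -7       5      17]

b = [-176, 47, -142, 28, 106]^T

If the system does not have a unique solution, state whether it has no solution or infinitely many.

x_1 = -3, x_2 = -6, x_3 = -3, x_4 = 0, x_5 = -1

Row-reduce the augmented matrix:
R1 ← R1 / (17).
R2 ← R2 − 2·R1.
R3 ← R3 − 11·R1.
R4 ← R4 + 11·R1.
R5 ← R5 − 2·R1.
R2 ← R2 / (-106/17).
R1 ← R1 − 19/17·R2.
R3 ← R3 + 22/17·R2.
R4 ← R4 − 260/17·R2.
R5 ← R5 + 344/17·R2.
R3 ← R3 / (708/53).
R1 ← R1 + 293/106·R3.
R2 ← R2 − 251/106·R3.
R4 ← R4 + 1988/53·R3.
R5 ← R5 − 2181/53·R3.
R4 ← R4 / (-14123/177).
R1 ← R1 + 8945/1416·R4.
R2 ← R2 − 8639/1416·R4.
R3 ← R3 + 1229/708·R4.
R5 ← R5 − 27211/236·R4.
R5 ← R5 / (259075/14123).
R1 ← R1 − 12949/14123·R5.
R2 ← R2 − 4320/14123·R5.
R3 ← R3 + 9529/14123·R5.
R4 ← R4 + 6765/14123·R5.
Reading off the reduced rows gives x_1 = -3, x_2 = -6, x_3 = -3, x_4 = 0, x_5 = -1.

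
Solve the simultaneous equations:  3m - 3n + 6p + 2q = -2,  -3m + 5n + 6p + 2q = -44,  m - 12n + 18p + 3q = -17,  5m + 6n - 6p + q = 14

Row-reduce:
R1 ← R1 / (3).
R2 ← R2 + 3·R1.
R3 ← R3 − 1·R1.
R4 ← R4 − 5·R1.
R2 ← R2 / (2).
R1 ← R1 + 1·R2.
R3 ← R3 + 11·R2.
R4 ← R4 − 11·R2.
R3 ← R3 / (82).
R1 ← R1 − 8·R3.
R2 ← R2 − 6·R3.
R4 ← R4 + 82·R3.
Row 4 reduces to 0 = 1, a contradiction. The system is inconsistent.

no solution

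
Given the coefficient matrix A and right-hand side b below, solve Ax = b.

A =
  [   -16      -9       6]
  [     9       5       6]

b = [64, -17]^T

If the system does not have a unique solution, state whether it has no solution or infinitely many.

Row-reduce:
R1 ← R1 / (-16).
R2 ← R2 − 9·R1.
R2 ← R2 / (-1/16).
R1 ← R1 − 9/16·R2.
Rank is 2 with 3 unknowns, leaving x_3 free.

infinitely many solutions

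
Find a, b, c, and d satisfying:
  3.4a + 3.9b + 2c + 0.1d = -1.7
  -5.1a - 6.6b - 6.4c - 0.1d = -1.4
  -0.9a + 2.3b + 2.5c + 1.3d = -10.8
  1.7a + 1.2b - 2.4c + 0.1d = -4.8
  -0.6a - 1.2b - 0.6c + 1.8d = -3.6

a = 3, b = -4, c = 2, d = -3

Row-reduce the augmented matrix:
R1 ← R1 / (17/5).
R2 ← R2 + 51/10·R1.
R3 ← R3 + 9/10·R1.
R4 ← R4 − 17/10·R1.
R5 ← R5 + 3/5·R1.
R2 ← R2 / (-3/4).
R1 ← R1 − 39/34·R2.
R3 ← R3 − 1133/340·R2.
R4 ← R4 + 3/4·R2.
R5 ← R5 + 87/170·R2.
R3 ← R3 / (-30797/2550).
R1 ← R1 + 392/85·R3.
R2 ← R2 − 68/15·R3.
R5 ← R5 − 881/425·R3.
Swap R4 and R5.
R4 ← R4 / (315567/153985).
R1 ← R1 + 14951/30797·R4.
R2 ← R2 − 15849/30797·R4.
R3 ← R3 + 3949/30797·R4.
R5 reduces to 0 = 0, so the extra equation is consistent.
Reading off the reduced rows gives a = 3, b = -4, c = 2, d = -3.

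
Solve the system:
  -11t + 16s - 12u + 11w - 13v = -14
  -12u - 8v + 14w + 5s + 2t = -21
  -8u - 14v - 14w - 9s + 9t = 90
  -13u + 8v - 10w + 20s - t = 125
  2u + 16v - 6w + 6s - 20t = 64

u = -6, v = 2, w = -5, s = -1, t = -1

Row-reduce the augmented matrix:
R1 ← R1 / (-12).
R2 ← R2 + 12·R1.
R3 ← R3 + 8·R1.
R4 ← R4 + 13·R1.
R5 ← R5 − 2·R1.
R2 ← R2 / (5).
R1 ← R1 − 13/12·R2.
R3 ← R3 + 16/3·R2.
R4 ← R4 − 265/12·R2.
R5 ← R5 − 83/6·R2.
R3 ← R3 / (-272/15).
R1 ← R1 + 47/30·R3.
R2 ← R2 − 3/5·R3.
R4 ← R4 + 211/6·R3.
R5 ← R5 + 187/15·R3.
R4 ← R4 / (61007/544).
R1 ← R1 − 2047/544·R4.
R2 ← R2 + 881/272·R4.
R3 ← R3 − 471/272·R4.
R5 ← R5 − 971/16·R4.
R5 ← R5 / (-1324147/61007).
R1 ← R1 + 60018/61007·R5.
R2 ← R2 − 68901/122014·R5.
R3 ← R3 + 5259/122014·R5.
R4 ← R4 + 57157/61007·R5.
Reading off the reduced rows gives u = -6, v = 2, w = -5, s = -1, t = -1.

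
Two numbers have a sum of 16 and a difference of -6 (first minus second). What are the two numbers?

Let x = first number, y = second number.
  x + y = 16
  x - y = -6
Row-reduce the augmented matrix:
R2 ← R2 − 1·R1.
R2 ← R2 / (-2).
R1 ← R1 − 1·R2.
Reading off the reduced rows gives x = 5, y = 11.

first number: 5, second number: 11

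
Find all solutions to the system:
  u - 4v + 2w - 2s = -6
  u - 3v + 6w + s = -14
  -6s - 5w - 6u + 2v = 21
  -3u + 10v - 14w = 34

infinitely many solutions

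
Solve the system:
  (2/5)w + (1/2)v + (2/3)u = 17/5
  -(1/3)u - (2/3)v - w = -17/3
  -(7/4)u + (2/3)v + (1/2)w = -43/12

Row-reduce the augmented matrix:
R1 ← R1 / (2/3).
R2 ← R2 + 1/3·R1.
R3 ← R3 + 7/4·R1.
R2 ← R2 / (-5/12).
R1 ← R1 − 3/4·R2.
R3 ← R3 − 95/48·R2.
R3 ← R3 / (-9/4).
R1 ← R1 + 21/25·R3.
R2 ← R2 − 48/25·R3.
Reading off the reduced rows gives u = 3, v = -2, w = 6.

u = 3, v = -2, w = 6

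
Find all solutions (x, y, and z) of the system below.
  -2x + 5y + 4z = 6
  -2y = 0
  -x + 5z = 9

x = 1, y = 0, z = 2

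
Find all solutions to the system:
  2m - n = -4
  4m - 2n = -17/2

no solution

Row-reduce:
R1 ← R1 / (2).
R2 ← R2 − 4·R1.
Row 2 reduces to 0 = -1/2, a contradiction. The system is inconsistent.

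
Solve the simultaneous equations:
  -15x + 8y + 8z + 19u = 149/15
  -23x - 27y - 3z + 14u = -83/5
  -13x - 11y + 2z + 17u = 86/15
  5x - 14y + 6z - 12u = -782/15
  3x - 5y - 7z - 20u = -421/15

x = 4/3, y = 1, z = -14/5, u = 7/3

Row-reduce the augmented matrix:
R1 ← R1 / (-15).
R2 ← R2 + 23·R1.
R3 ← R3 + 13·R1.
R4 ← R4 − 5·R1.
R5 ← R5 − 3·R1.
R2 ← R2 / (-589/15).
R1 ← R1 + 8/15·R2.
R3 ← R3 + 269/15·R2.
R4 ← R4 + 34/3·R2.
R5 ← R5 + 17/5·R2.
R3 ← R3 / (1201/589).
R1 ← R1 + 192/589·R3.
R2 ← R2 − 229/589·R3.
R4 ← R4 − 7700/589·R3.
R5 ← R5 + 2402/589·R3.
R4 ← R4 / (-58885/1201).
R1 ← R1 − 155/1201·R4.
R2 ← R2 + 1242/1201·R4.
R3 ← R3 − 4385/1201·R4.
R5 reduces to 0 = 0, so the extra equation is consistent.
Reading off the reduced rows gives x = 4/3, y = 1, z = -14/5, u = 7/3.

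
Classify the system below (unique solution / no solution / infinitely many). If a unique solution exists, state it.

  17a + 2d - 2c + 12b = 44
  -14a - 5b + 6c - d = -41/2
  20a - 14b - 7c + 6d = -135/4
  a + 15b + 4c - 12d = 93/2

Row-reduce the augmented matrix:
R1 ← R1 / (17).
R2 ← R2 + 14·R1.
R3 ← R3 − 20·R1.
R4 ← R4 − 1·R1.
R2 ← R2 / (83/17).
R1 ← R1 − 12/17·R2.
R3 ← R3 + 478/17·R2.
R4 ← R4 − 243/17·R2.
R3 ← R3 / (1695/83).
R1 ← R1 + 62/83·R3.
R2 ← R2 − 74/83·R3.
R4 ← R4 + 716/83·R3.
R4 ← R4 / (-6157/565).
R1 ← R1 − 166/565·R4.
R2 ← R2 + 107/565·R4.
R3 ← R3 − 204/565·R4.
Reading off the reduced rows gives a = 1/2, b = 3, c = 1/4, d = 0.

a = 1/2, b = 3, c = 1/4, d = 0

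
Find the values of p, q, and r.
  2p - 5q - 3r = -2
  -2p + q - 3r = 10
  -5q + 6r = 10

p = -6, q = -2, r = 0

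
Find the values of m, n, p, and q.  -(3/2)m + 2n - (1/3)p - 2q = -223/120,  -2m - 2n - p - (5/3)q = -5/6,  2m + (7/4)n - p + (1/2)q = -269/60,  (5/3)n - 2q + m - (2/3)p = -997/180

Row-reduce the augmented matrix:
R1 ← R1 / (-3/2).
R2 ← R2 + 2·R1.
R3 ← R3 − 2·R1.
R4 ← R4 − 1·R1.
R2 ← R2 / (-14/3).
R1 ← R1 + 4/3·R2.
R3 ← R3 − 53/12·R2.
R4 ← R4 − 3·R2.
R3 ← R3 / (-331/168).
R1 ← R1 − 8/21·R3.
R2 ← R2 − 5/42·R3.
R4 ← R4 + 157/126·R3.
R4 ← R4 / (-5716/2979).
R1 ← R1 − 806/993·R4.
R2 ← R2 + 286/993·R4.
R3 ← R3 − 205/331·R4.
Reading off the reduced rows gives m = -5/4, n = -1/3, p = 2, q = 6/5.

m = -5/4, n = -1/3, p = 2, q = 6/5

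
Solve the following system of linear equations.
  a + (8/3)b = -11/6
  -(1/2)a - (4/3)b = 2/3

Row-reduce:
R2 ← R2 + 1/2·R1.
Row 2 reduces to 0 = -1/4, a contradiction. The system is inconsistent.

no solution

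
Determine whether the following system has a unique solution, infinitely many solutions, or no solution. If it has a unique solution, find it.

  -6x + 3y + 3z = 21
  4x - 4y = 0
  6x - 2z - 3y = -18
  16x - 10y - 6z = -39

no solution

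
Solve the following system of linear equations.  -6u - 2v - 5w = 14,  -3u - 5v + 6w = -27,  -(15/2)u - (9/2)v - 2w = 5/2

no solution

Row-reduce:
R1 ← R1 / (-6).
R2 ← R2 + 3·R1.
R3 ← R3 + 15/2·R1.
R2 ← R2 / (-4).
R1 ← R1 − 1/3·R2.
R3 ← R3 + 2·R2.
Row 3 reduces to 0 = 2, a contradiction. The system is inconsistent.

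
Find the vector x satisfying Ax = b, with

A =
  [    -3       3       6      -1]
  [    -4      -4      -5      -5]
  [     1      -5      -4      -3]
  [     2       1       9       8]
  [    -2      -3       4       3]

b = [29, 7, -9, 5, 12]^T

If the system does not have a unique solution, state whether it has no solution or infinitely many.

x_1 = -3, x_2 = 0, x_3 = 3, x_4 = -2

Row-reduce the augmented matrix:
R1 ← R1 / (-3).
R2 ← R2 + 4·R1.
R3 ← R3 − 1·R1.
R4 ← R4 − 2·R1.
R5 ← R5 + 2·R1.
R2 ← R2 / (-8).
R1 ← R1 + 1·R2.
R3 ← R3 + 4·R2.
R4 ← R4 − 3·R2.
R5 ← R5 + 5·R2.
R3 ← R3 / (9/2).
R1 ← R1 + 3/8·R3.
R2 ← R2 − 13/8·R3.
R4 ← R4 − 65/8·R3.
R5 ← R5 − 65/8·R3.
R4 ← R4 / (26/3).
R1 ← R1 − 2/3·R4.
R2 ← R2 − 1·R4.
R3 ← R3 + 1/3·R4.
R5 ← R5 − 26/3·R4.
R5 reduces to 0 = 0, so the extra equation is consistent.
Reading off the reduced rows gives x_1 = -3, x_2 = 0, x_3 = 3, x_4 = -2.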